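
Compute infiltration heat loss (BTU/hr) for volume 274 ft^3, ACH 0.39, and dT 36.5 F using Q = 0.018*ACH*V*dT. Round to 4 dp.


Q = 0.018 * 0.39 * 274 * 36.5 = 70.2070 BTU/hr

70.2070 BTU/hr


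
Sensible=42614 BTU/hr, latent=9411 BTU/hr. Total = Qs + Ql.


Qt = 42614 + 9411 = 52025 BTU/hr

52025 BTU/hr


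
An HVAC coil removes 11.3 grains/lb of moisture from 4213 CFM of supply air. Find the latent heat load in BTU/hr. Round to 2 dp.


Q = 0.68 * 4213 * 11.3 = 32372.69 BTU/hr

32372.69 BTU/hr


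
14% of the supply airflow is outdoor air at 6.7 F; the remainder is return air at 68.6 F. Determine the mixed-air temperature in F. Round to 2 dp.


T_mix = 0.14*6.7 + 0.86*68.6 = 59.93 F

59.93 F


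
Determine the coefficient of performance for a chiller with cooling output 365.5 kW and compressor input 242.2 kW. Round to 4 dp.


COP = 365.5 / 242.2 = 1.5091

1.5091


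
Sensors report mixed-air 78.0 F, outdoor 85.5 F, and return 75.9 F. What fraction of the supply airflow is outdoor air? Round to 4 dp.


frac = (78.0 - 75.9) / (85.5 - 75.9) = 0.2188

0.2188


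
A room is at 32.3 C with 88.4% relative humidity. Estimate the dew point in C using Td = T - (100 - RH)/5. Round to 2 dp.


Td = 32.3 - (100-88.4)/5 = 29.98 C

29.98 C


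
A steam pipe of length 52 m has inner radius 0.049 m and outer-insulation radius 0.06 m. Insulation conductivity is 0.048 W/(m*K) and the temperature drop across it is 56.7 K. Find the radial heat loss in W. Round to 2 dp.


Q = 2*pi*0.048*52*56.7/ln(0.06/0.049) = 4390.67 W

4390.67 W


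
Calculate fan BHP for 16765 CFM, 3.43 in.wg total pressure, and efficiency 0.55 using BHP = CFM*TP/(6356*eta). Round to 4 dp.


BHP = 16765 * 3.43 / (6356 * 0.55) = 16.4494 hp

16.4494 hp


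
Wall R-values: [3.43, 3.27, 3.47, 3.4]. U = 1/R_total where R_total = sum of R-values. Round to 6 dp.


R_total = 3.43 + 3.27 + 3.47 + 3.4 = 13.57
U = 1/13.57 = 0.073692

0.073692


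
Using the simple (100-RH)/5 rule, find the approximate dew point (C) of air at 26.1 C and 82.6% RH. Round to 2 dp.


Td = 26.1 - (100-82.6)/5 = 22.62 C

22.62 C


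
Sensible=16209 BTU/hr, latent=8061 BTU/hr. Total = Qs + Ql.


Qt = 16209 + 8061 = 24270 BTU/hr

24270 BTU/hr


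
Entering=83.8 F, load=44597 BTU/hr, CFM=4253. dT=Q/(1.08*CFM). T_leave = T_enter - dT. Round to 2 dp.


dT = 44597/(1.08*4253) = 9.7093
T_leave = 83.8 - 9.7093 = 74.09 F

74.09 F


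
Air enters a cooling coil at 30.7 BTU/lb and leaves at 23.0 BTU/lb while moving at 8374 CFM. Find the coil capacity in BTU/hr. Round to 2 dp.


Q = 4.5 * 8374 * (30.7 - 23.0) = 290159.10 BTU/hr

290159.10 BTU/hr


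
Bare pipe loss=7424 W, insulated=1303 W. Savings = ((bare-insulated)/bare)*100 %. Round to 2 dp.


Savings = ((7424-1303)/7424)*100 = 82.45 %

82.45 %


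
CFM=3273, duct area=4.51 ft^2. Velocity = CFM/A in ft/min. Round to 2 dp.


V = 3273 / 4.51 = 725.72 ft/min

725.72 ft/min


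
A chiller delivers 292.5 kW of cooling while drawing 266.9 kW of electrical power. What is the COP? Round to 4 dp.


COP = 292.5 / 266.9 = 1.0959

1.0959


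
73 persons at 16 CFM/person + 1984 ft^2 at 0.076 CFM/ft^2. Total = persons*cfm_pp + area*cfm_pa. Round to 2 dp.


Total = 73*16 + 1984*0.076 = 1318.78 CFM

1318.78 CFM


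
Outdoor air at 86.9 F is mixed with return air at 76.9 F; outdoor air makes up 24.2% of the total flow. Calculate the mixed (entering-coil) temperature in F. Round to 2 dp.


T_mix = 76.9 + (24.2/100)*(86.9-76.9) = 79.32 F

79.32 F


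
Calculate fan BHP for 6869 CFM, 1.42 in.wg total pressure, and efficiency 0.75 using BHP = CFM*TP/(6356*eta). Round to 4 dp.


BHP = 6869 * 1.42 / (6356 * 0.75) = 2.0461 hp

2.0461 hp


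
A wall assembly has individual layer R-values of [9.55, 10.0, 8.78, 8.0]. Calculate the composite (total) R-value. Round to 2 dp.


R_total = 9.55 + 10.0 + 8.78 + 8.0 = 36.33

36.33


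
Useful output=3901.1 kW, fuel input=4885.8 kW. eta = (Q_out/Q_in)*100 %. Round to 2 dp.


eta = (3901.1/4885.8)*100 = 79.85 %

79.85 %


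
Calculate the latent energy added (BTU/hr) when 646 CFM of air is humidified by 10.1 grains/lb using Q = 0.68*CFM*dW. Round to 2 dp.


Q = 0.68 * 646 * 10.1 = 4436.73 BTU/hr

4436.73 BTU/hr


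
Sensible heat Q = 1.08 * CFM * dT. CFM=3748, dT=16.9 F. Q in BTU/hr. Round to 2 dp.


Q = 1.08 * 3748 * 16.9 = 68408.50 BTU/hr

68408.50 BTU/hr


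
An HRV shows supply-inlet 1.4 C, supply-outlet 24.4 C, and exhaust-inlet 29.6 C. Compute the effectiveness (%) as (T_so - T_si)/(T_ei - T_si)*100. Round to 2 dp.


eff = (24.4-1.4)/(29.6-1.4)*100 = 81.56 %

81.56 %


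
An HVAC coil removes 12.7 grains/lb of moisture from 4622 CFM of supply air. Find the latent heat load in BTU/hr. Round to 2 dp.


Q = 0.68 * 4622 * 12.7 = 39915.59 BTU/hr

39915.59 BTU/hr


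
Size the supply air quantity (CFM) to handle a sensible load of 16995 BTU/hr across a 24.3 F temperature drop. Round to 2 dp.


CFM = 16995 / (1.08 * 24.3) = 647.58

647.58 CFM


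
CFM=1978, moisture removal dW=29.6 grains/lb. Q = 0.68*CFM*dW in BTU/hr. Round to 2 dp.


Q = 0.68 * 1978 * 29.6 = 39813.18 BTU/hr

39813.18 BTU/hr


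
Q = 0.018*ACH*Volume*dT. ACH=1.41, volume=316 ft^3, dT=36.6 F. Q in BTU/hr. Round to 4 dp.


Q = 0.018 * 1.41 * 316 * 36.6 = 293.5349 BTU/hr

293.5349 BTU/hr


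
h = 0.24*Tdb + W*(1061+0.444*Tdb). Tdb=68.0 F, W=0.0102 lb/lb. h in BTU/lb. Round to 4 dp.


h = 0.24*68.0 + 0.0102*(1061+0.444*68.0) = 27.4502 BTU/lb

27.4502 BTU/lb


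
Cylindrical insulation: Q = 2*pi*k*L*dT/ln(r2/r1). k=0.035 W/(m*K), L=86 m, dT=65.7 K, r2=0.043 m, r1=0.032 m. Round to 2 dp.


Q = 2*pi*0.035*86*65.7/ln(0.043/0.032) = 4205.40 W

4205.40 W


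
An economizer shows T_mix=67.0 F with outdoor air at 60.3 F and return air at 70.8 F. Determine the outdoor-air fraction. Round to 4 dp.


frac = (67.0 - 70.8) / (60.3 - 70.8) = 0.3619

0.3619


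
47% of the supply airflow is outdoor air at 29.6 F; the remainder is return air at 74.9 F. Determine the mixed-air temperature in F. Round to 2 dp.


T_mix = 0.47*29.6 + 0.53*74.9 = 53.61 F

53.61 F


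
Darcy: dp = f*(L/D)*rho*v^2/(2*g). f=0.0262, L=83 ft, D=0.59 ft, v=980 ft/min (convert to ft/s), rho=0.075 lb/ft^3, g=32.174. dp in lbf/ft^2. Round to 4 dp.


v_fps = 980/60 = 16.3333 ft/s
dp = 0.0262*(83/0.59)*0.075*16.3333^2/(2*32.174) = 1.1460 lbf/ft^2

1.1460 lbf/ft^2


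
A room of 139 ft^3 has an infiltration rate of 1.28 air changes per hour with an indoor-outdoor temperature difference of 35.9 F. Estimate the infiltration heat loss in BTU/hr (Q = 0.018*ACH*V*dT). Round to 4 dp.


Q = 0.018 * 1.28 * 139 * 35.9 = 114.9719 BTU/hr

114.9719 BTU/hr


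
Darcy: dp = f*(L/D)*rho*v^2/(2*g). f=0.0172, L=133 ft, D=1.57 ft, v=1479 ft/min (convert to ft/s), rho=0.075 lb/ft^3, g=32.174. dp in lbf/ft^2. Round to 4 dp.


v_fps = 1479/60 = 24.65 ft/s
dp = 0.0172*(133/1.57)*0.075*24.65^2/(2*32.174) = 1.0319 lbf/ft^2

1.0319 lbf/ft^2


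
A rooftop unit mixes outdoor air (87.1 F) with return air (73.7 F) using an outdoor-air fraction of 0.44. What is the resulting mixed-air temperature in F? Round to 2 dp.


T_mix = 0.44*87.1 + 0.56*73.7 = 79.60 F

79.60 F


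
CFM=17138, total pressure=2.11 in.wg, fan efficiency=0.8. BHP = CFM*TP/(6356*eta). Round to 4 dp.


BHP = 17138 * 2.11 / (6356 * 0.8) = 7.1116 hp

7.1116 hp


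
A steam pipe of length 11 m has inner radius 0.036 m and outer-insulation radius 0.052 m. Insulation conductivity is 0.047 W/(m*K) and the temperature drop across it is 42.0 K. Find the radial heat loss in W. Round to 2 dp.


Q = 2*pi*0.047*11*42.0/ln(0.052/0.036) = 371.02 W

371.02 W


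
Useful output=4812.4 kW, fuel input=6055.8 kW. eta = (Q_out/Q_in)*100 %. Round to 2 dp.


eta = (4812.4/6055.8)*100 = 79.47 %

79.47 %


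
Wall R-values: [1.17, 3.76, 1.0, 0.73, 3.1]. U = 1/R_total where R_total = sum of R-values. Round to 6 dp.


R_total = 1.17 + 3.76 + 1.0 + 0.73 + 3.1 = 9.76
U = 1/9.76 = 0.102459

0.102459


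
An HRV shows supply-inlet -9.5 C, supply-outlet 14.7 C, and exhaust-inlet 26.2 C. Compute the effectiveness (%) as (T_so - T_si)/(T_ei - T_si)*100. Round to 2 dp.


eff = (14.7-(-9.5))/(26.2-(-9.5))*100 = 67.79 %

67.79 %


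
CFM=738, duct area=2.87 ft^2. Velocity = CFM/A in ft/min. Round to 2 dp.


V = 738 / 2.87 = 257.14 ft/min

257.14 ft/min


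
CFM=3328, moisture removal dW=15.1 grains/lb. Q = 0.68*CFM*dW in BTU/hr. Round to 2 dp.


Q = 0.68 * 3328 * 15.1 = 34171.90 BTU/hr

34171.90 BTU/hr


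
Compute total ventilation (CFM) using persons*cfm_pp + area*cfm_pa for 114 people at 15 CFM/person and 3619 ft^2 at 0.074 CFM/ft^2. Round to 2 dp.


Total = 114*15 + 3619*0.074 = 1977.81 CFM

1977.81 CFM


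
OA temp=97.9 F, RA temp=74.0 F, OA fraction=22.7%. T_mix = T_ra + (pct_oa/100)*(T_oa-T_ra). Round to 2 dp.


T_mix = 74.0 + (22.7/100)*(97.9-74.0) = 79.43 F

79.43 F


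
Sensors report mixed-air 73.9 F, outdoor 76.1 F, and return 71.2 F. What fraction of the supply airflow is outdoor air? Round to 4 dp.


frac = (73.9 - 71.2) / (76.1 - 71.2) = 0.5510

0.5510


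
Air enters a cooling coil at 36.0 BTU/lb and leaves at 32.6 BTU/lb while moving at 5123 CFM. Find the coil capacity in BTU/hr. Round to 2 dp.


Q = 4.5 * 5123 * (36.0 - 32.6) = 78381.90 BTU/hr

78381.90 BTU/hr


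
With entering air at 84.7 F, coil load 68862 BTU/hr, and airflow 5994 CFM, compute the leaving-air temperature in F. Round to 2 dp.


dT = 68862/(1.08*5994) = 10.6375
T_leave = 84.7 - 10.6375 = 74.06 F

74.06 F


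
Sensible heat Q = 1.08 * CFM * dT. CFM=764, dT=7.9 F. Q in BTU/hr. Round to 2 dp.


Q = 1.08 * 764 * 7.9 = 6518.45 BTU/hr

6518.45 BTU/hr


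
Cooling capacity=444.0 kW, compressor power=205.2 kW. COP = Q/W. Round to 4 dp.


COP = 444.0 / 205.2 = 2.1637

2.1637


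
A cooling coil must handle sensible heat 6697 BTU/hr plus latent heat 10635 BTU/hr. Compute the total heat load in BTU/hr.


Qt = 6697 + 10635 = 17332 BTU/hr

17332 BTU/hr


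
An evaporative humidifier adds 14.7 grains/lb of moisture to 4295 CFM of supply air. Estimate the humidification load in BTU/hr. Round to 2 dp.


Q = 0.68 * 4295 * 14.7 = 42932.82 BTU/hr

42932.82 BTU/hr


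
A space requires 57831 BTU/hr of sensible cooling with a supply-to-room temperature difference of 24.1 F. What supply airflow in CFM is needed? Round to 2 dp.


CFM = 57831 / (1.08 * 24.1) = 2221.88

2221.88 CFM


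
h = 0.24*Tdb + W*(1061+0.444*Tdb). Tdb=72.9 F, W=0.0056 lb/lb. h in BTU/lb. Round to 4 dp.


h = 0.24*72.9 + 0.0056*(1061+0.444*72.9) = 23.6189 BTU/lb

23.6189 BTU/lb


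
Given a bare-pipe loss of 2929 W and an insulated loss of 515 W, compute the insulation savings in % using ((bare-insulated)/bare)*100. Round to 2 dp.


Savings = ((2929-515)/2929)*100 = 82.42 %

82.42 %


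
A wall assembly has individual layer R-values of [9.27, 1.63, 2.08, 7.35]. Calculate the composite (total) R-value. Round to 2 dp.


R_total = 9.27 + 1.63 + 2.08 + 7.35 = 20.33

20.33


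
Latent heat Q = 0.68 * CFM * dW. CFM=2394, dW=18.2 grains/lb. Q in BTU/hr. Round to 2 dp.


Q = 0.68 * 2394 * 18.2 = 29628.14 BTU/hr

29628.14 BTU/hr


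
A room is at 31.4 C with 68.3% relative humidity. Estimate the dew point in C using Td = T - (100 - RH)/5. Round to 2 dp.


Td = 31.4 - (100-68.3)/5 = 25.06 C

25.06 C


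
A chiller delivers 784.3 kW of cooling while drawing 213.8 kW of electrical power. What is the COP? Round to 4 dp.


COP = 784.3 / 213.8 = 3.6684

3.6684


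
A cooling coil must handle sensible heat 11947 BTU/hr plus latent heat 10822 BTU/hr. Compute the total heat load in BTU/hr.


Qt = 11947 + 10822 = 22769 BTU/hr

22769 BTU/hr


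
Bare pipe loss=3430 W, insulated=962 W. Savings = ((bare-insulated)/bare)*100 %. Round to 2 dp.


Savings = ((3430-962)/3430)*100 = 71.95 %

71.95 %


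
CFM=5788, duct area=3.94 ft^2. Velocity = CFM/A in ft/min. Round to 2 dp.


V = 5788 / 3.94 = 1469.04 ft/min

1469.04 ft/min


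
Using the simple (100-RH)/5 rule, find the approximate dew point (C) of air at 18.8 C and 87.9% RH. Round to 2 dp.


Td = 18.8 - (100-87.9)/5 = 16.38 C

16.38 C


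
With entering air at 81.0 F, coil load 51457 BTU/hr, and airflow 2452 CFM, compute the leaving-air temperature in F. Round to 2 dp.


dT = 51457/(1.08*2452) = 19.4312
T_leave = 81.0 - 19.4312 = 61.57 F

61.57 F


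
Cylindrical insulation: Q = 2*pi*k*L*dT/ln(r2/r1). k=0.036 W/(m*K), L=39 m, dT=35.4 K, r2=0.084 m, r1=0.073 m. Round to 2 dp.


Q = 2*pi*0.036*39*35.4/ln(0.084/0.073) = 2224.92 W

2224.92 W


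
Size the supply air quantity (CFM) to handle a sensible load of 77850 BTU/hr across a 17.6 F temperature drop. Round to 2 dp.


CFM = 77850 / (1.08 * 17.6) = 4095.64

4095.64 CFM


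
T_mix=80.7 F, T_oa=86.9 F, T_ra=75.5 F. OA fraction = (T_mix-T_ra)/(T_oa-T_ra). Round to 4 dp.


frac = (80.7 - 75.5) / (86.9 - 75.5) = 0.4561

0.4561


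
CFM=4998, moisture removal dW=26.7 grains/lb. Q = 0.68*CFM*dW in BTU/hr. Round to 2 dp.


Q = 0.68 * 4998 * 26.7 = 90743.69 BTU/hr

90743.69 BTU/hr


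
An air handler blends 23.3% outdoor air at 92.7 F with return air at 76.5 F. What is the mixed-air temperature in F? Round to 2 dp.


T_mix = 76.5 + (23.3/100)*(92.7-76.5) = 80.27 F

80.27 F


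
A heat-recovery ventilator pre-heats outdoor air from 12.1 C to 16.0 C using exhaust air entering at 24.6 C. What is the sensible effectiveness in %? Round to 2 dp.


eff = (16.0-12.1)/(24.6-12.1)*100 = 31.20 %

31.20 %


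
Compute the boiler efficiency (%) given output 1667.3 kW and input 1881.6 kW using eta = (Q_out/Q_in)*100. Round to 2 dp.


eta = (1667.3/1881.6)*100 = 88.61 %

88.61 %


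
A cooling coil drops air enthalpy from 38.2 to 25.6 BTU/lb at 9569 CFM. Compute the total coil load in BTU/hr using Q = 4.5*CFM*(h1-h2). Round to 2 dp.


Q = 4.5 * 9569 * (38.2 - 25.6) = 542562.30 BTU/hr

542562.30 BTU/hr


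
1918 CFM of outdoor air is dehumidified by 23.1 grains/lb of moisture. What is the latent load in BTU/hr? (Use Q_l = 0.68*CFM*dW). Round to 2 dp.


Q = 0.68 * 1918 * 23.1 = 30127.94 BTU/hr

30127.94 BTU/hr


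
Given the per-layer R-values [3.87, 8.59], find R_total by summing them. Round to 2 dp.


R_total = 3.87 + 8.59 = 12.46

12.46


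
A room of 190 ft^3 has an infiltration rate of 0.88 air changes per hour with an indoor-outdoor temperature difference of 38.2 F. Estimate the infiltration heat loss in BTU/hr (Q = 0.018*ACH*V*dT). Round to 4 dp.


Q = 0.018 * 0.88 * 190 * 38.2 = 114.9667 BTU/hr

114.9667 BTU/hr


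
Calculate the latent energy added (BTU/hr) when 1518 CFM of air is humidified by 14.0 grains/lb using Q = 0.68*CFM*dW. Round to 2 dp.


Q = 0.68 * 1518 * 14.0 = 14451.36 BTU/hr

14451.36 BTU/hr


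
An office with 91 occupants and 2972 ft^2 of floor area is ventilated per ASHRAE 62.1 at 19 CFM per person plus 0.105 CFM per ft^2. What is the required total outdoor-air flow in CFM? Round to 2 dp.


Total = 91*19 + 2972*0.105 = 2041.06 CFM

2041.06 CFM


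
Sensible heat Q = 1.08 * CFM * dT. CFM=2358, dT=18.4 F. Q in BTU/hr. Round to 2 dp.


Q = 1.08 * 2358 * 18.4 = 46858.18 BTU/hr

46858.18 BTU/hr


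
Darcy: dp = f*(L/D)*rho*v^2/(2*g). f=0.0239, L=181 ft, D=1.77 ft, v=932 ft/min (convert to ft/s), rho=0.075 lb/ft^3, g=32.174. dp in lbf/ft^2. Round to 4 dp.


v_fps = 932/60 = 15.5333 ft/s
dp = 0.0239*(181/1.77)*0.075*15.5333^2/(2*32.174) = 0.6873 lbf/ft^2

0.6873 lbf/ft^2


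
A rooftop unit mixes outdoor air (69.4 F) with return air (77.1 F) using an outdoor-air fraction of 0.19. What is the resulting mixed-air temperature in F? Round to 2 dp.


T_mix = 0.19*69.4 + 0.81*77.1 = 75.64 F

75.64 F


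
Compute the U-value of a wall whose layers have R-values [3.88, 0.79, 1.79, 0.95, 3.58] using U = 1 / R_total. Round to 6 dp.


R_total = 3.88 + 0.79 + 1.79 + 0.95 + 3.58 = 10.99
U = 1/10.99 = 0.090992

0.090992


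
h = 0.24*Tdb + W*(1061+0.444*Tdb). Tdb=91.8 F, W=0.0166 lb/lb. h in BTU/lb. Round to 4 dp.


h = 0.24*91.8 + 0.0166*(1061+0.444*91.8) = 40.3212 BTU/lb

40.3212 BTU/lb


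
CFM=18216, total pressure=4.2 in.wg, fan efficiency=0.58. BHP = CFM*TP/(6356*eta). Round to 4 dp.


BHP = 18216 * 4.2 / (6356 * 0.58) = 20.7535 hp

20.7535 hp


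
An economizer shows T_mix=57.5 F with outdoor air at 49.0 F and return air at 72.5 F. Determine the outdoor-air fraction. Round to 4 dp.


frac = (57.5 - 72.5) / (49.0 - 72.5) = 0.6383

0.6383


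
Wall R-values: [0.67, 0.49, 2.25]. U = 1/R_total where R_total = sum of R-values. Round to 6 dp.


R_total = 0.67 + 0.49 + 2.25 = 3.41
U = 1/3.41 = 0.293255

0.293255


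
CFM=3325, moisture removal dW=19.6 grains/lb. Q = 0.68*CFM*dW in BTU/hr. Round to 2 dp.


Q = 0.68 * 3325 * 19.6 = 44315.60 BTU/hr

44315.60 BTU/hr


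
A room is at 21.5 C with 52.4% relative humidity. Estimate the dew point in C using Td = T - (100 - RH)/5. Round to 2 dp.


Td = 21.5 - (100-52.4)/5 = 11.98 C

11.98 C


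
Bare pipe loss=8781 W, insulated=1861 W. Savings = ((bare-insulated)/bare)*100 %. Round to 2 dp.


Savings = ((8781-1861)/8781)*100 = 78.81 %

78.81 %


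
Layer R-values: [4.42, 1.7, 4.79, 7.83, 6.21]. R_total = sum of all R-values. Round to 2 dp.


R_total = 4.42 + 1.7 + 4.79 + 7.83 + 6.21 = 24.95

24.95


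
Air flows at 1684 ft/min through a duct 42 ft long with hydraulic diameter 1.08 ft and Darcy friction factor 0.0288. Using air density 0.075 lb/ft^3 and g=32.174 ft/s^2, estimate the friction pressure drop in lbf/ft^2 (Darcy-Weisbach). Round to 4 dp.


v_fps = 1684/60 = 28.0667 ft/s
dp = 0.0288*(42/1.08)*0.075*28.0667^2/(2*32.174) = 1.0283 lbf/ft^2

1.0283 lbf/ft^2


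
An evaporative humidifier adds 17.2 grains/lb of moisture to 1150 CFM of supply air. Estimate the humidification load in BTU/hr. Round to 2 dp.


Q = 0.68 * 1150 * 17.2 = 13450.40 BTU/hr

13450.40 BTU/hr


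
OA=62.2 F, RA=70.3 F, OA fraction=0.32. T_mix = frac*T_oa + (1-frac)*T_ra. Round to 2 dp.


T_mix = 0.32*62.2 + 0.68*70.3 = 67.71 F

67.71 F


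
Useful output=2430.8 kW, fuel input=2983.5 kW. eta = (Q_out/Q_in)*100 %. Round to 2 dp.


eta = (2430.8/2983.5)*100 = 81.47 %

81.47 %


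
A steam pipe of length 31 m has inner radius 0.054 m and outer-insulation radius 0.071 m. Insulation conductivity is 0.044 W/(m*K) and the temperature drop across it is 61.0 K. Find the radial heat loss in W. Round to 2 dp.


Q = 2*pi*0.044*31*61.0/ln(0.071/0.054) = 1910.10 W

1910.10 W


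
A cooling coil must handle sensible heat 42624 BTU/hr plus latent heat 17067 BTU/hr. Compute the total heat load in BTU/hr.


Qt = 42624 + 17067 = 59691 BTU/hr

59691 BTU/hr


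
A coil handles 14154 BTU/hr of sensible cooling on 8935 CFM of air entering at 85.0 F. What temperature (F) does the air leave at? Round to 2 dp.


dT = 14154/(1.08*8935) = 1.4668
T_leave = 85.0 - 1.4668 = 83.53 F

83.53 F


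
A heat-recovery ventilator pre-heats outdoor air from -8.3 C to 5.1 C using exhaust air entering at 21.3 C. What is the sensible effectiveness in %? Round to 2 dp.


eff = (5.1-(-8.3))/(21.3-(-8.3))*100 = 45.27 %

45.27 %


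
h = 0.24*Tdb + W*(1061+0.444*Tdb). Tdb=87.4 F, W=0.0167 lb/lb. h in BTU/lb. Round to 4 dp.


h = 0.24*87.4 + 0.0167*(1061+0.444*87.4) = 39.3428 BTU/lb

39.3428 BTU/lb


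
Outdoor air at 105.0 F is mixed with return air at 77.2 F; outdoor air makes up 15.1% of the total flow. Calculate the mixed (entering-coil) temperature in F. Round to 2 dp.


T_mix = 77.2 + (15.1/100)*(105.0-77.2) = 81.40 F

81.40 F


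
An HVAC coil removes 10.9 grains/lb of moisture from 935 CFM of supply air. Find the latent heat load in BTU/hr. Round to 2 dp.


Q = 0.68 * 935 * 10.9 = 6930.22 BTU/hr

6930.22 BTU/hr


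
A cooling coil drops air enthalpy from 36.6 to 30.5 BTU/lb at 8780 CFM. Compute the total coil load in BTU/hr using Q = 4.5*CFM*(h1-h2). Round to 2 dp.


Q = 4.5 * 8780 * (36.6 - 30.5) = 241011.00 BTU/hr

241011.00 BTU/hr


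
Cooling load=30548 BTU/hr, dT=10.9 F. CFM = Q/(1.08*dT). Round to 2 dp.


CFM = 30548 / (1.08 * 10.9) = 2594.97

2594.97 CFM


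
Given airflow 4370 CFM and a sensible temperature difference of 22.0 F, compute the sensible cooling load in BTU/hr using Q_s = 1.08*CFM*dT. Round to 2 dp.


Q = 1.08 * 4370 * 22.0 = 103831.20 BTU/hr

103831.20 BTU/hr


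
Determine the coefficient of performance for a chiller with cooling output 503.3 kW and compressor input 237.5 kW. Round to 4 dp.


COP = 503.3 / 237.5 = 2.1192

2.1192


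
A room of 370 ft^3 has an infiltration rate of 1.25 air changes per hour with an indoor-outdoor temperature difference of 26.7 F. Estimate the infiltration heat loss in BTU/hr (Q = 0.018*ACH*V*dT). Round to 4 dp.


Q = 0.018 * 1.25 * 370 * 26.7 = 222.2775 BTU/hr

222.2775 BTU/hr


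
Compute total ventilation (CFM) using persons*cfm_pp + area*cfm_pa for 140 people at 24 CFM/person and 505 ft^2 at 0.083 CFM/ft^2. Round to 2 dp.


Total = 140*24 + 505*0.083 = 3401.92 CFM

3401.92 CFM


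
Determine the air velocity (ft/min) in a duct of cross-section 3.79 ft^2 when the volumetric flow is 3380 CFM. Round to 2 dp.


V = 3380 / 3.79 = 891.82 ft/min

891.82 ft/min


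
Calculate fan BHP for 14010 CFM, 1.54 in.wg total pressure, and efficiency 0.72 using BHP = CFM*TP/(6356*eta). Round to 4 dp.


BHP = 14010 * 1.54 / (6356 * 0.72) = 4.7146 hp

4.7146 hp


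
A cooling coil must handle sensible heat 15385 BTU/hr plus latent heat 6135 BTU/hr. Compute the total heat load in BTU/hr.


Qt = 15385 + 6135 = 21520 BTU/hr

21520 BTU/hr


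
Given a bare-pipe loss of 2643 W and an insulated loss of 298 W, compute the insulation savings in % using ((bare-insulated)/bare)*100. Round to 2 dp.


Savings = ((2643-298)/2643)*100 = 88.72 %

88.72 %


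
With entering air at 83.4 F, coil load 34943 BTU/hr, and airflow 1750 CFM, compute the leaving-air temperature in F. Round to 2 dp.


dT = 34943/(1.08*1750) = 18.4884
T_leave = 83.4 - 18.4884 = 64.91 F

64.91 F


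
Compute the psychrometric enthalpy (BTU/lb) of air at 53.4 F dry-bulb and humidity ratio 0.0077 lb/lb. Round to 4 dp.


h = 0.24*53.4 + 0.0077*(1061+0.444*53.4) = 21.1683 BTU/lb

21.1683 BTU/lb


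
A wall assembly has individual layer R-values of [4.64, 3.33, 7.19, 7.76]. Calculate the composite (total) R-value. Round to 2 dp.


R_total = 4.64 + 3.33 + 7.19 + 7.76 = 22.92

22.92


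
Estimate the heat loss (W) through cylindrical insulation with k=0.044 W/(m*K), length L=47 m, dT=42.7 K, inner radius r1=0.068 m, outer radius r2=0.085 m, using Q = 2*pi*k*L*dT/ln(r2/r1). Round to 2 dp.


Q = 2*pi*0.044*47*42.7/ln(0.085/0.068) = 2486.42 W

2486.42 W


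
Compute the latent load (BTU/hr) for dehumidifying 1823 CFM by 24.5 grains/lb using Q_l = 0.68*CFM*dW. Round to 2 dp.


Q = 0.68 * 1823 * 24.5 = 30371.18 BTU/hr

30371.18 BTU/hr


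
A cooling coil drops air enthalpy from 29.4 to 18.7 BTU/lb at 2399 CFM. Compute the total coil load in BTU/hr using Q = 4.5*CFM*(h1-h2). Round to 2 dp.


Q = 4.5 * 2399 * (29.4 - 18.7) = 115511.85 BTU/hr

115511.85 BTU/hr


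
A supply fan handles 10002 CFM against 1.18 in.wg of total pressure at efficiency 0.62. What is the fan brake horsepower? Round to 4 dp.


BHP = 10002 * 1.18 / (6356 * 0.62) = 2.9950 hp

2.9950 hp


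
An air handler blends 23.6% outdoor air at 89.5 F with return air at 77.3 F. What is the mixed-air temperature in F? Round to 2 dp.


T_mix = 77.3 + (23.6/100)*(89.5-77.3) = 80.18 F

80.18 F


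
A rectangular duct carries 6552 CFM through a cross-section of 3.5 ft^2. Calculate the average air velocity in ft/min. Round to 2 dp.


V = 6552 / 3.5 = 1872.00 ft/min

1872.00 ft/min


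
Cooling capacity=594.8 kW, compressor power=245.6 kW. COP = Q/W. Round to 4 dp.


COP = 594.8 / 245.6 = 2.4218

2.4218


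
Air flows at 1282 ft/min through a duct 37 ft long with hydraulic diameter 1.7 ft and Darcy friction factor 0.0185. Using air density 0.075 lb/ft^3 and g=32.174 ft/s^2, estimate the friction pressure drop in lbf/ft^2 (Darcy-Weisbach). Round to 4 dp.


v_fps = 1282/60 = 21.3667 ft/s
dp = 0.0185*(37/1.7)*0.075*21.3667^2/(2*32.174) = 0.2143 lbf/ft^2

0.2143 lbf/ft^2


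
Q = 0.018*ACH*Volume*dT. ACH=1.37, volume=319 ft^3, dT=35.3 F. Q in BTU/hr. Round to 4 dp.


Q = 0.018 * 1.37 * 319 * 35.3 = 277.6889 BTU/hr

277.6889 BTU/hr


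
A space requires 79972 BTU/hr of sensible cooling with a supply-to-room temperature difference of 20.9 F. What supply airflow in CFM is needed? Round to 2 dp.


CFM = 79972 / (1.08 * 20.9) = 3542.97

3542.97 CFM


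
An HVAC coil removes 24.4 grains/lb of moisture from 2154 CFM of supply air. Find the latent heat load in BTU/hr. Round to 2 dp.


Q = 0.68 * 2154 * 24.4 = 35739.17 BTU/hr

35739.17 BTU/hr


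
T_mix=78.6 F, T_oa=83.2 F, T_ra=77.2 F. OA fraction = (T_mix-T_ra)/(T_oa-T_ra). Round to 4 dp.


frac = (78.6 - 77.2) / (83.2 - 77.2) = 0.2333

0.2333


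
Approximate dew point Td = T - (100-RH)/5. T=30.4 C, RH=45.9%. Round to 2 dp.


Td = 30.4 - (100-45.9)/5 = 19.58 C

19.58 C


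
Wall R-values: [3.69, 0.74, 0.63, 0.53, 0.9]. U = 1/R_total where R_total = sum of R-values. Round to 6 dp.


R_total = 3.69 + 0.74 + 0.63 + 0.53 + 0.9 = 6.49
U = 1/6.49 = 0.154083

0.154083


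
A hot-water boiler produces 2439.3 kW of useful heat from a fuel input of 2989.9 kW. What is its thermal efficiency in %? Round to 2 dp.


eta = (2439.3/2989.9)*100 = 81.58 %

81.58 %


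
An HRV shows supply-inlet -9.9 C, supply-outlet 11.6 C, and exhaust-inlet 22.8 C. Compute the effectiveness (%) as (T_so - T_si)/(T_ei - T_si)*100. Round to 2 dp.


eff = (11.6-(-9.9))/(22.8-(-9.9))*100 = 65.75 %

65.75 %


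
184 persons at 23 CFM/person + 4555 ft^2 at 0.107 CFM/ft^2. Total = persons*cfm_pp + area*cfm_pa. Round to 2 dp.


Total = 184*23 + 4555*0.107 = 4719.39 CFM

4719.39 CFM


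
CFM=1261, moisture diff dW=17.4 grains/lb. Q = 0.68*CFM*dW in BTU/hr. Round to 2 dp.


Q = 0.68 * 1261 * 17.4 = 14920.15 BTU/hr

14920.15 BTU/hr


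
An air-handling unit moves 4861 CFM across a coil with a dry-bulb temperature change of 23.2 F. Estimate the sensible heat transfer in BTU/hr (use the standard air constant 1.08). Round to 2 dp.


Q = 1.08 * 4861 * 23.2 = 121797.22 BTU/hr

121797.22 BTU/hr


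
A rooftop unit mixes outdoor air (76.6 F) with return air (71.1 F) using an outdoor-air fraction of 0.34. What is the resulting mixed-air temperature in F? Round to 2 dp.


T_mix = 0.34*76.6 + 0.66*71.1 = 72.97 F

72.97 F


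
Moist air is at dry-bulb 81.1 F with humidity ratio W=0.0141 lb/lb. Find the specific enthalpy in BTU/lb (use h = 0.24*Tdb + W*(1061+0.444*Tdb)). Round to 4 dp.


h = 0.24*81.1 + 0.0141*(1061+0.444*81.1) = 34.9318 BTU/lb

34.9318 BTU/lb


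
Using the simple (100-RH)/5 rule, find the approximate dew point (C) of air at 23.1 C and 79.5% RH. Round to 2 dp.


Td = 23.1 - (100-79.5)/5 = 19.00 C

19.00 C


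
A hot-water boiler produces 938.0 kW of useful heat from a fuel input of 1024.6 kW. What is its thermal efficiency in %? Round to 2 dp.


eta = (938.0/1024.6)*100 = 91.55 %

91.55 %


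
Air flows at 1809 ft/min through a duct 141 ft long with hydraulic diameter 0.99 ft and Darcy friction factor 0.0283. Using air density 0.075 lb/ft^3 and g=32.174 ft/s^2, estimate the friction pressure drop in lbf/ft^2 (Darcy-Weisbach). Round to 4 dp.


v_fps = 1809/60 = 30.15 ft/s
dp = 0.0283*(141/0.99)*0.075*30.15^2/(2*32.174) = 4.2704 lbf/ft^2

4.2704 lbf/ft^2


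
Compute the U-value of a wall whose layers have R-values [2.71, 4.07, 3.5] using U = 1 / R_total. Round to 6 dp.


R_total = 2.71 + 4.07 + 3.5 = 10.28
U = 1/10.28 = 0.097276

0.097276


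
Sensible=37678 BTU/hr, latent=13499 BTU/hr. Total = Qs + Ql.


Qt = 37678 + 13499 = 51177 BTU/hr

51177 BTU/hr


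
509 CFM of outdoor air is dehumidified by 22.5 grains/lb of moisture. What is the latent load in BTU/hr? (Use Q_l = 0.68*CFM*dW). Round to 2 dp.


Q = 0.68 * 509 * 22.5 = 7787.70 BTU/hr

7787.70 BTU/hr


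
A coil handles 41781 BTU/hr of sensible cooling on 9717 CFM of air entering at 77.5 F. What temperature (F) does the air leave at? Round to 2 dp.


dT = 41781/(1.08*9717) = 3.9813
T_leave = 77.5 - 3.9813 = 73.52 F

73.52 F


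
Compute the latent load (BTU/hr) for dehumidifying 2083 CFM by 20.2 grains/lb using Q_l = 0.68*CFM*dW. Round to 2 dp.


Q = 0.68 * 2083 * 20.2 = 28612.09 BTU/hr

28612.09 BTU/hr


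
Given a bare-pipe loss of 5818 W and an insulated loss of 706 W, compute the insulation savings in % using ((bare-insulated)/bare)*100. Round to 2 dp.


Savings = ((5818-706)/5818)*100 = 87.87 %

87.87 %


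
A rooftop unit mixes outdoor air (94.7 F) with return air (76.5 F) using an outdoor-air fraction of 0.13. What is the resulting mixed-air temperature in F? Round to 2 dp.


T_mix = 0.13*94.7 + 0.87*76.5 = 78.87 F

78.87 F


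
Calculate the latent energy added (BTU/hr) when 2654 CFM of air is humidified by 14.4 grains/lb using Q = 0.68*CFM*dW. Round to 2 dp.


Q = 0.68 * 2654 * 14.4 = 25987.97 BTU/hr

25987.97 BTU/hr


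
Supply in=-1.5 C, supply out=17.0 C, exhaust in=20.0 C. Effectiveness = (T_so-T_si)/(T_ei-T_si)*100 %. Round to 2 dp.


eff = (17.0-(-1.5))/(20.0-(-1.5))*100 = 86.05 %

86.05 %


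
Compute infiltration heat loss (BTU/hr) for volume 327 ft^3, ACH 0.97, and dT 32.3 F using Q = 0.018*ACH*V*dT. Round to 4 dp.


Q = 0.018 * 0.97 * 327 * 32.3 = 184.4143 BTU/hr

184.4143 BTU/hr


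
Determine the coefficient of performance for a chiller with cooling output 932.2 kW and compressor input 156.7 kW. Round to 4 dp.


COP = 932.2 / 156.7 = 5.9489

5.9489


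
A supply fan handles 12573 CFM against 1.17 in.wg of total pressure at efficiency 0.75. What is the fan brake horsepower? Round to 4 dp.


BHP = 12573 * 1.17 / (6356 * 0.75) = 3.0859 hp

3.0859 hp


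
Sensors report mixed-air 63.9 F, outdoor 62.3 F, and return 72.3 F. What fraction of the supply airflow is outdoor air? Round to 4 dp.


frac = (63.9 - 72.3) / (62.3 - 72.3) = 0.8400

0.8400


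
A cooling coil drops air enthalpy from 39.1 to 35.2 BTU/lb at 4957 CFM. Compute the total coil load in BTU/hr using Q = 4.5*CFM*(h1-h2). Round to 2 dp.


Q = 4.5 * 4957 * (39.1 - 35.2) = 86995.35 BTU/hr

86995.35 BTU/hr


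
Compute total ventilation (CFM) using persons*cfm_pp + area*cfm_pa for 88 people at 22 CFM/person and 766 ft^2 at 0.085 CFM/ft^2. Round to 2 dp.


Total = 88*22 + 766*0.085 = 2001.11 CFM

2001.11 CFM


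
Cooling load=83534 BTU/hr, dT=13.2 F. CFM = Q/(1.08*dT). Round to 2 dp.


CFM = 83534 / (1.08 * 13.2) = 5859.57

5859.57 CFM


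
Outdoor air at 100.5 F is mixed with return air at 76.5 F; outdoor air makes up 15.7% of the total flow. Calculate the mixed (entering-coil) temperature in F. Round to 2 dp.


T_mix = 76.5 + (15.7/100)*(100.5-76.5) = 80.27 F

80.27 F


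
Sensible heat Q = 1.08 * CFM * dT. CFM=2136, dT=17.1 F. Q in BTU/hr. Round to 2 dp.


Q = 1.08 * 2136 * 17.1 = 39447.65 BTU/hr

39447.65 BTU/hr


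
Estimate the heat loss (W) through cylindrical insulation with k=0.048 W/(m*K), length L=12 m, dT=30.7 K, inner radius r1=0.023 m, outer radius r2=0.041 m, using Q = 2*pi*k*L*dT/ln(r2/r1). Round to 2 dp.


Q = 2*pi*0.048*12*30.7/ln(0.041/0.023) = 192.20 W

192.20 W


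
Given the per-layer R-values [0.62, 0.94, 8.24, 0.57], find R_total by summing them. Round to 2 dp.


R_total = 0.62 + 0.94 + 8.24 + 0.57 = 10.37

10.37


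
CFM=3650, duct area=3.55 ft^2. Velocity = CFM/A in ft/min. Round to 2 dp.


V = 3650 / 3.55 = 1028.17 ft/min

1028.17 ft/min


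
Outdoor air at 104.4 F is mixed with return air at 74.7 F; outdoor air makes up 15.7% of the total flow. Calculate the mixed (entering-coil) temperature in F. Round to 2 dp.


T_mix = 74.7 + (15.7/100)*(104.4-74.7) = 79.36 F

79.36 F


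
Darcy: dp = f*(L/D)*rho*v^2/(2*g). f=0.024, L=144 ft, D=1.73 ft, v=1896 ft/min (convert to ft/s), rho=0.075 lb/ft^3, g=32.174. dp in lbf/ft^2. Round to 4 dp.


v_fps = 1896/60 = 31.6 ft/s
dp = 0.024*(144/1.73)*0.075*31.6^2/(2*32.174) = 2.3250 lbf/ft^2

2.3250 lbf/ft^2


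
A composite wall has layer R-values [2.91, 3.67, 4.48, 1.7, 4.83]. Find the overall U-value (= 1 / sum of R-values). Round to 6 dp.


R_total = 2.91 + 3.67 + 4.48 + 1.7 + 4.83 = 17.59
U = 1/17.59 = 0.056850

0.056850


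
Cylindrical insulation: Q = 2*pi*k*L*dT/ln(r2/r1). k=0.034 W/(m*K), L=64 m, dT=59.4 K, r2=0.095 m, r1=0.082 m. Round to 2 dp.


Q = 2*pi*0.034*64*59.4/ln(0.095/0.082) = 5518.77 W

5518.77 W


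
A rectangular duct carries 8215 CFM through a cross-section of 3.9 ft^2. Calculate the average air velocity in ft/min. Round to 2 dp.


V = 8215 / 3.9 = 2106.41 ft/min

2106.41 ft/min


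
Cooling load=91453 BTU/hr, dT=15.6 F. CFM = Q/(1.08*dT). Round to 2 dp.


CFM = 91453 / (1.08 * 15.6) = 5428.12

5428.12 CFM


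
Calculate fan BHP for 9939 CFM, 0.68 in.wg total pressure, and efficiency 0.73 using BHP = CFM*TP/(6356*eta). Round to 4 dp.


BHP = 9939 * 0.68 / (6356 * 0.73) = 1.4566 hp

1.4566 hp


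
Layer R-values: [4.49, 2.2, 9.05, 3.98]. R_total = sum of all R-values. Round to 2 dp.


R_total = 4.49 + 2.2 + 9.05 + 3.98 = 19.72

19.72


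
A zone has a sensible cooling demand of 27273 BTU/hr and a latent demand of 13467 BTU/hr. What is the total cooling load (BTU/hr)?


Qt = 27273 + 13467 = 40740 BTU/hr

40740 BTU/hr


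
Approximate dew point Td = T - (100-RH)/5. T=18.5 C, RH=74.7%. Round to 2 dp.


Td = 18.5 - (100-74.7)/5 = 13.44 C

13.44 C


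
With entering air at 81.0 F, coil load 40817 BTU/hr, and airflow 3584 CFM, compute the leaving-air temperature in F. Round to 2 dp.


dT = 40817/(1.08*3584) = 10.5451
T_leave = 81.0 - 10.5451 = 70.45 F

70.45 F


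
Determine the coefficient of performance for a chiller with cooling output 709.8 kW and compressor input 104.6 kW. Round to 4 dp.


COP = 709.8 / 104.6 = 6.7859

6.7859


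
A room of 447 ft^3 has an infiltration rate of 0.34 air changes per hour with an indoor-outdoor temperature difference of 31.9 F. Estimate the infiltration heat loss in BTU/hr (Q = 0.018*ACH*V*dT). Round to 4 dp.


Q = 0.018 * 0.34 * 447 * 31.9 = 87.2669 BTU/hr

87.2669 BTU/hr


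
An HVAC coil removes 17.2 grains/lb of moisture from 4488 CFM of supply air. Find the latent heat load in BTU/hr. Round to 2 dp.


Q = 0.68 * 4488 * 17.2 = 52491.65 BTU/hr

52491.65 BTU/hr


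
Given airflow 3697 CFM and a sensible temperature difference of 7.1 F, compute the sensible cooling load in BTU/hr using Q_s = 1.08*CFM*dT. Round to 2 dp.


Q = 1.08 * 3697 * 7.1 = 28348.60 BTU/hr

28348.60 BTU/hr


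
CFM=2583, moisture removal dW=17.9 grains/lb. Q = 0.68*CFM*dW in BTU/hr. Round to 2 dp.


Q = 0.68 * 2583 * 17.9 = 31440.28 BTU/hr

31440.28 BTU/hr


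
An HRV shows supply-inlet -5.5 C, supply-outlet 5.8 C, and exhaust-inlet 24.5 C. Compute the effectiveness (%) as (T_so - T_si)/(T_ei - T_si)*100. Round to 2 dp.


eff = (5.8-(-5.5))/(24.5-(-5.5))*100 = 37.67 %

37.67 %


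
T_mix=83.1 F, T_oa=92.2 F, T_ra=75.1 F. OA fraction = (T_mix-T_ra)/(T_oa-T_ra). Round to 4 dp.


frac = (83.1 - 75.1) / (92.2 - 75.1) = 0.4678

0.4678


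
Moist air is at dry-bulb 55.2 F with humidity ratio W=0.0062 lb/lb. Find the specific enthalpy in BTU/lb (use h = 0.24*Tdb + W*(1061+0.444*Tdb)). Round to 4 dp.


h = 0.24*55.2 + 0.0062*(1061+0.444*55.2) = 19.9782 BTU/lb

19.9782 BTU/lb


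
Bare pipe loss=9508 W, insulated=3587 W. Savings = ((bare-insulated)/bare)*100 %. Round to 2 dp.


Savings = ((9508-3587)/9508)*100 = 62.27 %

62.27 %


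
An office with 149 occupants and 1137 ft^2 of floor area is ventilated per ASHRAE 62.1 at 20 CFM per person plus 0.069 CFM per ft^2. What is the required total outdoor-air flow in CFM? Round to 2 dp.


Total = 149*20 + 1137*0.069 = 3058.45 CFM

3058.45 CFM


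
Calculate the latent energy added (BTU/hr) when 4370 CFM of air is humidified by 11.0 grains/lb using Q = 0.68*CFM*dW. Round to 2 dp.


Q = 0.68 * 4370 * 11.0 = 32687.60 BTU/hr

32687.60 BTU/hr


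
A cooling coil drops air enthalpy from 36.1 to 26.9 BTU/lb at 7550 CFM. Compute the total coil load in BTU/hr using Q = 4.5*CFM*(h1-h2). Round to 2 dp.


Q = 4.5 * 7550 * (36.1 - 26.9) = 312570.00 BTU/hr

312570.00 BTU/hr


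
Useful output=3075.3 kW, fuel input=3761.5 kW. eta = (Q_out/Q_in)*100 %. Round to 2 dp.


eta = (3075.3/3761.5)*100 = 81.76 %

81.76 %


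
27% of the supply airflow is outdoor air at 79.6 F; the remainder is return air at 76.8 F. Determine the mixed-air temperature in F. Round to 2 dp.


T_mix = 0.27*79.6 + 0.73*76.8 = 77.56 F

77.56 F


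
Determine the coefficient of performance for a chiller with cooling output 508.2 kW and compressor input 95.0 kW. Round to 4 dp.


COP = 508.2 / 95.0 = 5.3495

5.3495


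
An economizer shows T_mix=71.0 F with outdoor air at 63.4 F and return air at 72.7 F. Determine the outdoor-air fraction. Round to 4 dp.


frac = (71.0 - 72.7) / (63.4 - 72.7) = 0.1828

0.1828


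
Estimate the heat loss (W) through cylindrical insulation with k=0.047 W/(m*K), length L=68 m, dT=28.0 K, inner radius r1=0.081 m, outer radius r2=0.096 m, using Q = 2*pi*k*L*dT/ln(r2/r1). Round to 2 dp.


Q = 2*pi*0.047*68*28.0/ln(0.096/0.081) = 3309.43 W

3309.43 W


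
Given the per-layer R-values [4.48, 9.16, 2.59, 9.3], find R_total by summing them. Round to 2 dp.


R_total = 4.48 + 9.16 + 2.59 + 9.3 = 25.53

25.53


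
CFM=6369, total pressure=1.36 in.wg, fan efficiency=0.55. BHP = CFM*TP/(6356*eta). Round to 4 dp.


BHP = 6369 * 1.36 / (6356 * 0.55) = 2.4778 hp

2.4778 hp


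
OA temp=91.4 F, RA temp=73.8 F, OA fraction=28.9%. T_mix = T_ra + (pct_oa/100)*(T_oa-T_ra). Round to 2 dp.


T_mix = 73.8 + (28.9/100)*(91.4-73.8) = 78.89 F

78.89 F


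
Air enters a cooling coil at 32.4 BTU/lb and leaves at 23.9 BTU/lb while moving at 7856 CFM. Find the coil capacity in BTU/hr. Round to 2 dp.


Q = 4.5 * 7856 * (32.4 - 23.9) = 300492.00 BTU/hr

300492.00 BTU/hr


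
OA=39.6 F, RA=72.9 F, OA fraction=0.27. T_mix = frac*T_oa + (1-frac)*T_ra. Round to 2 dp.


T_mix = 0.27*39.6 + 0.73*72.9 = 63.91 F

63.91 F


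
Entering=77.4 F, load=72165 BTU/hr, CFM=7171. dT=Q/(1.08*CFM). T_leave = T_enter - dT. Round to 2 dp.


dT = 72165/(1.08*7171) = 9.3180
T_leave = 77.4 - 9.3180 = 68.08 F

68.08 F


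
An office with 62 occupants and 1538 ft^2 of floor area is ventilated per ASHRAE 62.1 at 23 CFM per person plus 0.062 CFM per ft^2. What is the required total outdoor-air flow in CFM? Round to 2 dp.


Total = 62*23 + 1538*0.062 = 1521.36 CFM

1521.36 CFM


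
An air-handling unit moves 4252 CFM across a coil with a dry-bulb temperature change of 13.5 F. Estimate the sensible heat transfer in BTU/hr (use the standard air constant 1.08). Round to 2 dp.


Q = 1.08 * 4252 * 13.5 = 61994.16 BTU/hr

61994.16 BTU/hr


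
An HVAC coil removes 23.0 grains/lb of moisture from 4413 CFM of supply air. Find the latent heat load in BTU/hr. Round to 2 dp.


Q = 0.68 * 4413 * 23.0 = 69019.32 BTU/hr

69019.32 BTU/hr


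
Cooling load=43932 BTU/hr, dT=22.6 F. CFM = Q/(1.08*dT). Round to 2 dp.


CFM = 43932 / (1.08 * 22.6) = 1799.90

1799.90 CFM
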